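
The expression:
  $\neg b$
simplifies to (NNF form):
$\neg b$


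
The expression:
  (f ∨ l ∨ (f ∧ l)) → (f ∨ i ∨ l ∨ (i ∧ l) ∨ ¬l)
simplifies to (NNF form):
True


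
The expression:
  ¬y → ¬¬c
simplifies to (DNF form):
c ∨ y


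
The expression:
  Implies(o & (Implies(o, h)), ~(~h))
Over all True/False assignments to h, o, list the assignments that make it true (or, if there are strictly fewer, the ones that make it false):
is always true.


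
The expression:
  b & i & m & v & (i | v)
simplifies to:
b & i & m & v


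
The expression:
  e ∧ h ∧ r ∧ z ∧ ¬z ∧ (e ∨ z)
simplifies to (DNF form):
False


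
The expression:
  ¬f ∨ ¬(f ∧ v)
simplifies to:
¬f ∨ ¬v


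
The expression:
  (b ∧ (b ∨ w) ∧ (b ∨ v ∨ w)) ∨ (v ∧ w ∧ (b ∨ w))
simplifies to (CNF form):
(b ∨ v) ∧ (b ∨ w)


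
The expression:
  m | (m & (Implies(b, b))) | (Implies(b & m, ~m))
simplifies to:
True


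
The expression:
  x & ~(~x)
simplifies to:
x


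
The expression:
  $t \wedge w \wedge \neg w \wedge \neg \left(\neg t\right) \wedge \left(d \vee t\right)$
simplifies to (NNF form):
$\text{False}$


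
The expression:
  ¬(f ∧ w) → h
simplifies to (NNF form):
h ∨ (f ∧ w)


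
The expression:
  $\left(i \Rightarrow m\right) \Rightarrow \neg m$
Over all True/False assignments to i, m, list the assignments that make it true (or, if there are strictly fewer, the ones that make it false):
is true only for:
  i=False, m=False;
  i=True, m=False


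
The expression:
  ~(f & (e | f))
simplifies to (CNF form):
~f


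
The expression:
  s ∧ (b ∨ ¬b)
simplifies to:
s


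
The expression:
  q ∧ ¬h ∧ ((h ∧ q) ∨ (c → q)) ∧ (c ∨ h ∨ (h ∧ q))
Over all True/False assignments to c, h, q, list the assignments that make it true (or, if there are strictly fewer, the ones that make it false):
is true only for:
  c=True, h=False, q=True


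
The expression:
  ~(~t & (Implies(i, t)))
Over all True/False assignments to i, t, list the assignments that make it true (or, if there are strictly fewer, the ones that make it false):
is false only for:
  i=False, t=False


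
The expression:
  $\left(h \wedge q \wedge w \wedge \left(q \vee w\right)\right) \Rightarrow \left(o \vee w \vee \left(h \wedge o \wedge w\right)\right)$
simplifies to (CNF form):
$\text{True}$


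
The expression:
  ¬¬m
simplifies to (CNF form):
m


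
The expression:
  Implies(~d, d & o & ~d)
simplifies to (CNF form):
d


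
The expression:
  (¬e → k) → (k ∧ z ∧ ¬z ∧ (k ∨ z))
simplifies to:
¬e ∧ ¬k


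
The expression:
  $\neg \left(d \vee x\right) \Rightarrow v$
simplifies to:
$d \vee v \vee x$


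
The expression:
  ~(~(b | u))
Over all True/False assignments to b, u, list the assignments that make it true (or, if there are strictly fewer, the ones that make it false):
is false only for:
  b=False, u=False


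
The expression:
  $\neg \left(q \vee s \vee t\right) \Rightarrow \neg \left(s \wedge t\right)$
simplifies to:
$\text{True}$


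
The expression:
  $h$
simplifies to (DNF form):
$h$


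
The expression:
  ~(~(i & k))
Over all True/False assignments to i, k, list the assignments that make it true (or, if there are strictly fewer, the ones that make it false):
is true only for:
  i=True, k=True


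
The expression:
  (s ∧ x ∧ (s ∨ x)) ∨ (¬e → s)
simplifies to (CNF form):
e ∨ s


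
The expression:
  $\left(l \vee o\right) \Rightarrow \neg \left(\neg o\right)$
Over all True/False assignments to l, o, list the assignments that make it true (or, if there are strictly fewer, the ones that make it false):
is false only for:
  l=True, o=False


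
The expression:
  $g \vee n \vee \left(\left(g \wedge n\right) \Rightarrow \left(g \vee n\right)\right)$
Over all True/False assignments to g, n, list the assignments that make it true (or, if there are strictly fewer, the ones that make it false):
is always true.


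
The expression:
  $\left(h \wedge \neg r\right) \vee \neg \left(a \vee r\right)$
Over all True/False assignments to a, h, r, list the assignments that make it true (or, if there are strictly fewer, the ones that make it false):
is true only for:
  a=False, h=False, r=False;
  a=False, h=True, r=False;
  a=True, h=True, r=False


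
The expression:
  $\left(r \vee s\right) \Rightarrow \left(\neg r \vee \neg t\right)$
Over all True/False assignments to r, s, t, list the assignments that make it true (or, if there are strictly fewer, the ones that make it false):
is false only for:
  r=True, s=False, t=True;
  r=True, s=True, t=True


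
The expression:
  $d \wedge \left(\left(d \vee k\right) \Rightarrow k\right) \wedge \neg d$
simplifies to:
$\text{False}$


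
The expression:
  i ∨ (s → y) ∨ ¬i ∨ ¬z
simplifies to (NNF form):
True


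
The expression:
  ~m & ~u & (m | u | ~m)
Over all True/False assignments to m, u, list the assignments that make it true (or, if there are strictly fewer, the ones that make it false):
is true only for:
  m=False, u=False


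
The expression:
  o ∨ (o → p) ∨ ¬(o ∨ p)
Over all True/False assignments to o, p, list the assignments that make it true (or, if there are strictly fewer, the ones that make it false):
is always true.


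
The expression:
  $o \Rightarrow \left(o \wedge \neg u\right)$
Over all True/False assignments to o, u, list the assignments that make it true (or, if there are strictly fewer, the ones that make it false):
is false only for:
  o=True, u=True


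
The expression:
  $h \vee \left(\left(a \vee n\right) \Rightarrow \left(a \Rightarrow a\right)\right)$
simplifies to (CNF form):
$\text{True}$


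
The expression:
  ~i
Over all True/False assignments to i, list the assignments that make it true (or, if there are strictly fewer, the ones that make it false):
is true only for:
  i=False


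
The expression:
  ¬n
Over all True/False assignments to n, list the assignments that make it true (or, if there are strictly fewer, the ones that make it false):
is true only for:
  n=False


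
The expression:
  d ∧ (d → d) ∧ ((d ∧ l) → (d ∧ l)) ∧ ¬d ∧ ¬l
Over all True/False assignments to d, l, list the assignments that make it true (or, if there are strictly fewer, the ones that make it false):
is never true.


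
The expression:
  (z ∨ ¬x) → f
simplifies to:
f ∨ (x ∧ ¬z)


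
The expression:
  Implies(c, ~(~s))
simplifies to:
s | ~c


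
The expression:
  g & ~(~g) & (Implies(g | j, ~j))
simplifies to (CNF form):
g & ~j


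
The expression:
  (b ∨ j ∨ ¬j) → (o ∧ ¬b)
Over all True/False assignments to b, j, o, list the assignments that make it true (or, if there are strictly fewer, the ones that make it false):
is true only for:
  b=False, j=False, o=True;
  b=False, j=True, o=True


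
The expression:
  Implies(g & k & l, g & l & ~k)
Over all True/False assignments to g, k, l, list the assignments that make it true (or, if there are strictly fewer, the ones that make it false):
is false only for:
  g=True, k=True, l=True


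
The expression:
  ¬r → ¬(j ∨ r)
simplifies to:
r ∨ ¬j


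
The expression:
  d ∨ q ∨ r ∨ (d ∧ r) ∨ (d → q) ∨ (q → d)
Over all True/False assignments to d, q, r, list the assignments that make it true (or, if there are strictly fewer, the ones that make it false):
is always true.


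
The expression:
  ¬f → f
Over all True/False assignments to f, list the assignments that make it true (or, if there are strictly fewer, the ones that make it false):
is true only for:
  f=True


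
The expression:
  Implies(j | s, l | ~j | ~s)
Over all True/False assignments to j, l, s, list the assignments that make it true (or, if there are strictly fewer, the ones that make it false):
is false only for:
  j=True, l=False, s=True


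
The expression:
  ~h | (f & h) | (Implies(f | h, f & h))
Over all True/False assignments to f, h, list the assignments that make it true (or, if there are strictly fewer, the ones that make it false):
is false only for:
  f=False, h=True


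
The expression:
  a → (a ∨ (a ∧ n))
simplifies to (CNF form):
True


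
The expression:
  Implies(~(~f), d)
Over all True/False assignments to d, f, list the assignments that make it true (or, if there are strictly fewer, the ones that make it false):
is false only for:
  d=False, f=True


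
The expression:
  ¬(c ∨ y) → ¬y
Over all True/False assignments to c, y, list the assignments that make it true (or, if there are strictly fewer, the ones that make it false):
is always true.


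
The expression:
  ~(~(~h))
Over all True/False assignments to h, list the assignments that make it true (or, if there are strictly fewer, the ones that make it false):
is true only for:
  h=False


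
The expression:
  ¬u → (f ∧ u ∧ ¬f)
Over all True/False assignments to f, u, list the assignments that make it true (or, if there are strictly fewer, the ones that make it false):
is true only for:
  f=False, u=True;
  f=True, u=True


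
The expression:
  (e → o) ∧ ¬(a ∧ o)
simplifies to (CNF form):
(o ∨ ¬e) ∧ (¬a ∨ ¬o)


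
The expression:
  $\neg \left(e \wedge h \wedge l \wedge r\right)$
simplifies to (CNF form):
$\neg e \vee \neg h \vee \neg l \vee \neg r$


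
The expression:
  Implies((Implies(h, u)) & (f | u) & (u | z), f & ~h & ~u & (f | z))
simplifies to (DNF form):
~u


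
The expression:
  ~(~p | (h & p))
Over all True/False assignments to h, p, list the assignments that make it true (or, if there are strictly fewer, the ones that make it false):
is true only for:
  h=False, p=True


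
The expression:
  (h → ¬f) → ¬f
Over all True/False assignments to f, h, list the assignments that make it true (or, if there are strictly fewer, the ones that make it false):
is false only for:
  f=True, h=False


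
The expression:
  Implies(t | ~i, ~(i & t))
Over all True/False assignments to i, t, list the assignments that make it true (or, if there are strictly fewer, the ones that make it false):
is false only for:
  i=True, t=True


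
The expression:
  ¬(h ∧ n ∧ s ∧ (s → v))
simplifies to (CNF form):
¬h ∨ ¬n ∨ ¬s ∨ ¬v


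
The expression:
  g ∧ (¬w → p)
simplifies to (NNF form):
g ∧ (p ∨ w)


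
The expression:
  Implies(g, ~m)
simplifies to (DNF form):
~g | ~m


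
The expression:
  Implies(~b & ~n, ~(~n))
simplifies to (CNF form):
b | n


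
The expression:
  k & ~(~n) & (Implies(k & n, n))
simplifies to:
k & n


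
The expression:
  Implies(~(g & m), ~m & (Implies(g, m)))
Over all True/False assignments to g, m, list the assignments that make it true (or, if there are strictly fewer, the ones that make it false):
is true only for:
  g=False, m=False;
  g=True, m=True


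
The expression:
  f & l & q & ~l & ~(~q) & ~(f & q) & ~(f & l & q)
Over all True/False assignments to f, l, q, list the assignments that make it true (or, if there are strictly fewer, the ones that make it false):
is never true.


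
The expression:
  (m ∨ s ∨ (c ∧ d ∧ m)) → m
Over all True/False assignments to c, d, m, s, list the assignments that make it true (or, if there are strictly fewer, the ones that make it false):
is false only for:
  c=False, d=False, m=False, s=True;
  c=False, d=True, m=False, s=True;
  c=True, d=False, m=False, s=True;
  c=True, d=True, m=False, s=True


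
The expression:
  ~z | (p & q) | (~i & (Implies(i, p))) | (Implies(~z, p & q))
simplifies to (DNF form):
True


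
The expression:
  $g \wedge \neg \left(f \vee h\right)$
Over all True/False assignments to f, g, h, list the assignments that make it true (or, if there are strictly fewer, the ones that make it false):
is true only for:
  f=False, g=True, h=False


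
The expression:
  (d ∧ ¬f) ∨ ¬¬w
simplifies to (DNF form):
w ∨ (d ∧ ¬f)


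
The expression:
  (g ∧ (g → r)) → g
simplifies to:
True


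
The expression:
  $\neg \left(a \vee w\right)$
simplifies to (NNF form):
$\neg a \wedge \neg w$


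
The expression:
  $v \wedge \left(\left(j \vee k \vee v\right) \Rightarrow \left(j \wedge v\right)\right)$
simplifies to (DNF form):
$j \wedge v$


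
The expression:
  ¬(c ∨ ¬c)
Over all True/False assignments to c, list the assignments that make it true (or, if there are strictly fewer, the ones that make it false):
is never true.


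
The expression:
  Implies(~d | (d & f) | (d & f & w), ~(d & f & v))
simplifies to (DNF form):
~d | ~f | ~v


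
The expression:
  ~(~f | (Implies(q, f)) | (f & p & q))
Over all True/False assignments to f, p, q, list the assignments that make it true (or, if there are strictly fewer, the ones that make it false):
is never true.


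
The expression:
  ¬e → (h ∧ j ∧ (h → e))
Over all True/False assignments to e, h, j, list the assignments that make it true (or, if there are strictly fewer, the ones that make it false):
is true only for:
  e=True, h=False, j=False;
  e=True, h=False, j=True;
  e=True, h=True, j=False;
  e=True, h=True, j=True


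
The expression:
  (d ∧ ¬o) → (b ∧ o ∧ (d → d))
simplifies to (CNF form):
o ∨ ¬d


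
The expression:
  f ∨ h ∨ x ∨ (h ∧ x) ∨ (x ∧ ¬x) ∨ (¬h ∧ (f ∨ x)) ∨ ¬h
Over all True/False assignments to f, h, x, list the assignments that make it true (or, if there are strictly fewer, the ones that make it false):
is always true.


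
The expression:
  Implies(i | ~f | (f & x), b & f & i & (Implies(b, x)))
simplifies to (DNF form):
(b & f & i & x) | (f & ~i & ~x)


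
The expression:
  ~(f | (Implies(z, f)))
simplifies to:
z & ~f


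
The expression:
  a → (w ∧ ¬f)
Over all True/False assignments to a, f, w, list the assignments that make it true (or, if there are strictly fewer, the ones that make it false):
is false only for:
  a=True, f=False, w=False;
  a=True, f=True, w=False;
  a=True, f=True, w=True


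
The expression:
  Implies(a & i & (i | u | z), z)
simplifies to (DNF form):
z | ~a | ~i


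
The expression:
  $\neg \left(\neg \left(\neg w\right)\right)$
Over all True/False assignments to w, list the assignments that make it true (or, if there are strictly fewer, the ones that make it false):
is true only for:
  w=False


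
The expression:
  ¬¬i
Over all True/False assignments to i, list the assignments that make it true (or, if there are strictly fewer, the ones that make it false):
is true only for:
  i=True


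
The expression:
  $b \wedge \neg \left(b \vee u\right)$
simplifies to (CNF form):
$\text{False}$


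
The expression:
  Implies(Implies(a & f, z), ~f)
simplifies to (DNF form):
~f | (a & ~z)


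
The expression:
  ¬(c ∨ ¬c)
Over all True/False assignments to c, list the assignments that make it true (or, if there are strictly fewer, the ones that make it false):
is never true.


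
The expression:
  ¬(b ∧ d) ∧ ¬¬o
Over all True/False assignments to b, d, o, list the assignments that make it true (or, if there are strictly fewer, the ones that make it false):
is true only for:
  b=False, d=False, o=True;
  b=False, d=True, o=True;
  b=True, d=False, o=True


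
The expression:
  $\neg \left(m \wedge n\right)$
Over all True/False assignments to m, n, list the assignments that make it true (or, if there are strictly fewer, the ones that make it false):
is false only for:
  m=True, n=True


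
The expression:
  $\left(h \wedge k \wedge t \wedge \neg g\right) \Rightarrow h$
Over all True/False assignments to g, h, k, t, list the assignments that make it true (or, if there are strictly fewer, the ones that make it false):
is always true.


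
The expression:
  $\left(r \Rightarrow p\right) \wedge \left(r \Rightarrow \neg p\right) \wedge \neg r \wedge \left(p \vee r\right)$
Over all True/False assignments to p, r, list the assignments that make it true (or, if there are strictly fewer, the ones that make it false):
is true only for:
  p=True, r=False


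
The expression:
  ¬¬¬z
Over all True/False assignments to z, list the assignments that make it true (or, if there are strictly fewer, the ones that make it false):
is true only for:
  z=False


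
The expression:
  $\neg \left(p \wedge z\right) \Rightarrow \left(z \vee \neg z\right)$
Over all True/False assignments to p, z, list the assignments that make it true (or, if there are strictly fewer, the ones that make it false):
is always true.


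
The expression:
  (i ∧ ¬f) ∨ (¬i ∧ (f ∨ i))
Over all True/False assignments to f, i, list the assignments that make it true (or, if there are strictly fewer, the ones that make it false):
is true only for:
  f=False, i=True;
  f=True, i=False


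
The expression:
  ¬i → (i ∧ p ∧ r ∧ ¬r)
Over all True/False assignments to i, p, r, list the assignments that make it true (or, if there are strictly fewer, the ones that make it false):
is true only for:
  i=True, p=False, r=False;
  i=True, p=False, r=True;
  i=True, p=True, r=False;
  i=True, p=True, r=True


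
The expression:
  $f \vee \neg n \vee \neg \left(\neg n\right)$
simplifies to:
$\text{True}$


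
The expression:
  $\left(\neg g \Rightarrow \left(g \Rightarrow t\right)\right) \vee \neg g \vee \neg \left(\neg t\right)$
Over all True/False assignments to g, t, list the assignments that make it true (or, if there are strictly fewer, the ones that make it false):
is always true.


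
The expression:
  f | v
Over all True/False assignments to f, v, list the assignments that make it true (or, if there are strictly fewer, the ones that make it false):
is false only for:
  f=False, v=False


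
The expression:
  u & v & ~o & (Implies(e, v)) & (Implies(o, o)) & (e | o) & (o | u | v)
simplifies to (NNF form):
e & u & v & ~o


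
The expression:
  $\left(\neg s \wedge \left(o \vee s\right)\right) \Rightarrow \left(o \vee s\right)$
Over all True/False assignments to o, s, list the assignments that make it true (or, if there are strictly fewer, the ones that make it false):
is always true.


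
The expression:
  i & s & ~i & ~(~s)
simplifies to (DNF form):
False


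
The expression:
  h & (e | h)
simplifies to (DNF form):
h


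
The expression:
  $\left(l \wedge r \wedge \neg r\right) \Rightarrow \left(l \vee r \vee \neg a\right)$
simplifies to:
$\text{True}$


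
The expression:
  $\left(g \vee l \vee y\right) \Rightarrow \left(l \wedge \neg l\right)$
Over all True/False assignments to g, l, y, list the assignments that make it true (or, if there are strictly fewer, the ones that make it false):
is true only for:
  g=False, l=False, y=False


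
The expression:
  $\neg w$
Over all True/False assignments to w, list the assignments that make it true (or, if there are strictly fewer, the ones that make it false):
is true only for:
  w=False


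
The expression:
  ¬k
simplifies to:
¬k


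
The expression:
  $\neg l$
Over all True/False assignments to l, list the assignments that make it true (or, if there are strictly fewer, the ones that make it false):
is true only for:
  l=False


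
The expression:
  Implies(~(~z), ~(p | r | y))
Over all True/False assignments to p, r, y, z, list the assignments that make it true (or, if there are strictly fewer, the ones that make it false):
is false only for:
  p=False, r=False, y=True, z=True;
  p=False, r=True, y=False, z=True;
  p=False, r=True, y=True, z=True;
  p=True, r=False, y=False, z=True;
  p=True, r=False, y=True, z=True;
  p=True, r=True, y=False, z=True;
  p=True, r=True, y=True, z=True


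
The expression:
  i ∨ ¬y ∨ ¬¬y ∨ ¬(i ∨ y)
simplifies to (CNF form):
True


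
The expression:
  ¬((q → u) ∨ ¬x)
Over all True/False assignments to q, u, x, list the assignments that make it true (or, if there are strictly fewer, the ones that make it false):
is true only for:
  q=True, u=False, x=True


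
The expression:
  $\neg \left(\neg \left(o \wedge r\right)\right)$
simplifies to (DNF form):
$o \wedge r$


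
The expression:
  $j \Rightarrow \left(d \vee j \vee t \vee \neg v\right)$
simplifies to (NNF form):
$\text{True}$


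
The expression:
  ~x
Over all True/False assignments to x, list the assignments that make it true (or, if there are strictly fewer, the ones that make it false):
is true only for:
  x=False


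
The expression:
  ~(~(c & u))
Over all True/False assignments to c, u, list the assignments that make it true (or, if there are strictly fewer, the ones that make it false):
is true only for:
  c=True, u=True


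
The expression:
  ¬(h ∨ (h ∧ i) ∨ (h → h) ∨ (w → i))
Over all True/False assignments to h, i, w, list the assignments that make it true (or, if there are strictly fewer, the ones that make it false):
is never true.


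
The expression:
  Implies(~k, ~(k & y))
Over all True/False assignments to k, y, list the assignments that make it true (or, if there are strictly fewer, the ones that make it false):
is always true.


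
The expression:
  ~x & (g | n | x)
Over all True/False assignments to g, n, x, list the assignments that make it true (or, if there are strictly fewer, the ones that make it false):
is true only for:
  g=False, n=True, x=False;
  g=True, n=False, x=False;
  g=True, n=True, x=False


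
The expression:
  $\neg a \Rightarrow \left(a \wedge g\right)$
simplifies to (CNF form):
$a$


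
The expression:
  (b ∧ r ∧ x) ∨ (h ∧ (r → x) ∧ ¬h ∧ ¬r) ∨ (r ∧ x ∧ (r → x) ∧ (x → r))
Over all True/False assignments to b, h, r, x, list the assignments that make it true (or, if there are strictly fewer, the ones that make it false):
is true only for:
  b=False, h=False, r=True, x=True;
  b=False, h=True, r=True, x=True;
  b=True, h=False, r=True, x=True;
  b=True, h=True, r=True, x=True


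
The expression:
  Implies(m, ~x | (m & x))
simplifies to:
True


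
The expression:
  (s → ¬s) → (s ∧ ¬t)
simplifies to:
s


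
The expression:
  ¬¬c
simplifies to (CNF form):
c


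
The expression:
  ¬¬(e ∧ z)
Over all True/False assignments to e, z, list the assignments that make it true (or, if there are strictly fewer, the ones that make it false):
is true only for:
  e=True, z=True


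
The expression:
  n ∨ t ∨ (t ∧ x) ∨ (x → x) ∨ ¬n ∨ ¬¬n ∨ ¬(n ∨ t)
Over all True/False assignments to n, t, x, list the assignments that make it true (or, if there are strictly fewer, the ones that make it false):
is always true.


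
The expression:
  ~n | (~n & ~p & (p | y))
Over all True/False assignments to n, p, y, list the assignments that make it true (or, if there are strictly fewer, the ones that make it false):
is true only for:
  n=False, p=False, y=False;
  n=False, p=False, y=True;
  n=False, p=True, y=False;
  n=False, p=True, y=True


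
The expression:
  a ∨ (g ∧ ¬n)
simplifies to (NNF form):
a ∨ (g ∧ ¬n)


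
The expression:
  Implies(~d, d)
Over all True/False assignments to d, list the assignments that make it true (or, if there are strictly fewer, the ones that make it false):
is true only for:
  d=True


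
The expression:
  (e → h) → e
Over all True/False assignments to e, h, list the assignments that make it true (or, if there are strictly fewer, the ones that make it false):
is true only for:
  e=True, h=False;
  e=True, h=True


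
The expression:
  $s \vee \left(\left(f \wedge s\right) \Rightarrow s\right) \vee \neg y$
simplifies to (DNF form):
$\text{True}$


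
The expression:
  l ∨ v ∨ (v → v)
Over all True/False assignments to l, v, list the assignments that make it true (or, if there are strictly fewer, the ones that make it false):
is always true.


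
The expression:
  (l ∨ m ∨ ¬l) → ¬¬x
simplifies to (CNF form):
x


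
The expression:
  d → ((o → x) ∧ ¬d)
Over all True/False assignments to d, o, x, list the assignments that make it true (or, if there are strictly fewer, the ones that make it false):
is true only for:
  d=False, o=False, x=False;
  d=False, o=False, x=True;
  d=False, o=True, x=False;
  d=False, o=True, x=True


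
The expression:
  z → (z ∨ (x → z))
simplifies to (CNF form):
True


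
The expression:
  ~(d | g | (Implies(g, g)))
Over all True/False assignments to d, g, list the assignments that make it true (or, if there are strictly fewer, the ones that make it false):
is never true.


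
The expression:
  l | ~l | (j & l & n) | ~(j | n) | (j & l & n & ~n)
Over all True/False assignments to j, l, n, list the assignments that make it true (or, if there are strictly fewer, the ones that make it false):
is always true.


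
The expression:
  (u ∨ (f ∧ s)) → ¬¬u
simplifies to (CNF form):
u ∨ ¬f ∨ ¬s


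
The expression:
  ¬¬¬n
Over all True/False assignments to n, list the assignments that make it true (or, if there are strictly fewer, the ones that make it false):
is true only for:
  n=False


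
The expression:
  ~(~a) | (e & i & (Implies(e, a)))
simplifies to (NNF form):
a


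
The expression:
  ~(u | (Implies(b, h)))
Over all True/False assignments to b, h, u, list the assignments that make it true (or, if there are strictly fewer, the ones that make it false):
is true only for:
  b=True, h=False, u=False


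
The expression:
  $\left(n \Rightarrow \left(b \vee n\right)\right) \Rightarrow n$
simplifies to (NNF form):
$n$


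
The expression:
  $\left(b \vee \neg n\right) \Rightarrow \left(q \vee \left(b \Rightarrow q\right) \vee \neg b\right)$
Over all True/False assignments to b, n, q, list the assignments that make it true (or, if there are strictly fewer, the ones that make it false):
is false only for:
  b=True, n=False, q=False;
  b=True, n=True, q=False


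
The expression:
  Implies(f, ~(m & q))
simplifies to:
~f | ~m | ~q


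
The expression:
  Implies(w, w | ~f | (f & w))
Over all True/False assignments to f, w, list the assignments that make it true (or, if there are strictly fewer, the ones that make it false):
is always true.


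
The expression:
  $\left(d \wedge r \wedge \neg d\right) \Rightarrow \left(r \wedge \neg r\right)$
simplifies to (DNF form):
$\text{True}$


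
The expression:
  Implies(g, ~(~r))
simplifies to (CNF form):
r | ~g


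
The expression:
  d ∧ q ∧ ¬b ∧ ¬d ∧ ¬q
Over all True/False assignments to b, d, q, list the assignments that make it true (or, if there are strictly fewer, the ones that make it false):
is never true.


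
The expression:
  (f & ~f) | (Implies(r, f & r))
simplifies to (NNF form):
f | ~r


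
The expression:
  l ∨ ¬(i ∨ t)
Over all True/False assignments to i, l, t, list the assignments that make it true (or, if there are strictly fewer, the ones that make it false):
is false only for:
  i=False, l=False, t=True;
  i=True, l=False, t=False;
  i=True, l=False, t=True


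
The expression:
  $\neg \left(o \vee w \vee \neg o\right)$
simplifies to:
$\text{False}$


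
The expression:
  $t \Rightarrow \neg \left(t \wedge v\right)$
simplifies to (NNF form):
$\neg t \vee \neg v$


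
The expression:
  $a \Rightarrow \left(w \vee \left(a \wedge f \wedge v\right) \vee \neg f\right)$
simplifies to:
$v \vee w \vee \neg a \vee \neg f$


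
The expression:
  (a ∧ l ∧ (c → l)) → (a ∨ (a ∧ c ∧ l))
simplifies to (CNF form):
True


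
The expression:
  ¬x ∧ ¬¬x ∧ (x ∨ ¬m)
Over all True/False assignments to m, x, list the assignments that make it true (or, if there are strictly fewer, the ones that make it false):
is never true.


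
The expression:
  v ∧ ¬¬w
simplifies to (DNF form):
v ∧ w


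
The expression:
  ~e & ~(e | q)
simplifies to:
~e & ~q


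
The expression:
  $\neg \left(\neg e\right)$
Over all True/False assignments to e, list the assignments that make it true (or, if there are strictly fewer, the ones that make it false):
is true only for:
  e=True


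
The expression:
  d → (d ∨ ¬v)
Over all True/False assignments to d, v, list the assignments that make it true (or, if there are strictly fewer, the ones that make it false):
is always true.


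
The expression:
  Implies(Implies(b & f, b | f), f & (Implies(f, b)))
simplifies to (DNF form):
b & f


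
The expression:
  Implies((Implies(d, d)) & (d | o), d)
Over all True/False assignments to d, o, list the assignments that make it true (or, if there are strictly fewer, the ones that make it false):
is false only for:
  d=False, o=True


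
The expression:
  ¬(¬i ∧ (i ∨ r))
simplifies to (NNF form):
i ∨ ¬r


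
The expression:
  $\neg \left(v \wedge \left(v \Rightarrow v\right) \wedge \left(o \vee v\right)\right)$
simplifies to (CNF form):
$\neg v$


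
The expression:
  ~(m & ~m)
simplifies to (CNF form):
True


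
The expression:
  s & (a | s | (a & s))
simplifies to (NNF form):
s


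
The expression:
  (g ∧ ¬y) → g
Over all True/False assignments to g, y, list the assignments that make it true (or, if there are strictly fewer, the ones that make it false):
is always true.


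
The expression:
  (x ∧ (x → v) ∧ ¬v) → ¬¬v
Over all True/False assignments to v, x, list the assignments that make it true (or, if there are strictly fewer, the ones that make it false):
is always true.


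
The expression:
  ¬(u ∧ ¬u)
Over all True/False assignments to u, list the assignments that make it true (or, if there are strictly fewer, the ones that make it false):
is always true.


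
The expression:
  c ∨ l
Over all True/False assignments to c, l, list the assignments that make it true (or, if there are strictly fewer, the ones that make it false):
is false only for:
  c=False, l=False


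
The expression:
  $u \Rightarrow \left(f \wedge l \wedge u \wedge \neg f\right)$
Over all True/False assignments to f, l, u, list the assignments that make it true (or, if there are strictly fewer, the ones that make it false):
is true only for:
  f=False, l=False, u=False;
  f=False, l=True, u=False;
  f=True, l=False, u=False;
  f=True, l=True, u=False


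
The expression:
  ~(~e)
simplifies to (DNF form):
e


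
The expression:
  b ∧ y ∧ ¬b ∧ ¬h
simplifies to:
False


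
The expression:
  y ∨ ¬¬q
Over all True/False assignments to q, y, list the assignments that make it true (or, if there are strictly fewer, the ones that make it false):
is false only for:
  q=False, y=False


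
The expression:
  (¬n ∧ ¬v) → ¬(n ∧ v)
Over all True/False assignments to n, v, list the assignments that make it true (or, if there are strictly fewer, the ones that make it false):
is always true.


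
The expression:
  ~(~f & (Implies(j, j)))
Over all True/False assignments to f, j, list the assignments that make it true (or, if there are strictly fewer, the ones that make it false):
is true only for:
  f=True, j=False;
  f=True, j=True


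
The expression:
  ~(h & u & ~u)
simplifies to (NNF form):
True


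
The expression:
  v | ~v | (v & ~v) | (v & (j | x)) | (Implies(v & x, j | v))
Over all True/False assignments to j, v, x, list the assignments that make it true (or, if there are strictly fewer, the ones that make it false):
is always true.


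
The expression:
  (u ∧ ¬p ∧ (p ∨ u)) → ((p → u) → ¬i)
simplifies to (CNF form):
p ∨ ¬i ∨ ¬u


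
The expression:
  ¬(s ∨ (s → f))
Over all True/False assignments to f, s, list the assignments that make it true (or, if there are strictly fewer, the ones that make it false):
is never true.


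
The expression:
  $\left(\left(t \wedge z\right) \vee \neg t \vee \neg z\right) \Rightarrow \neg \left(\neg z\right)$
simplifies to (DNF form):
$z$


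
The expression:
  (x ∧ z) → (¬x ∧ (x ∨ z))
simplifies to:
¬x ∨ ¬z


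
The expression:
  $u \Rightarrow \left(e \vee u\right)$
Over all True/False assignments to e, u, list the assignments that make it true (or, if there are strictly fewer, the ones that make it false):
is always true.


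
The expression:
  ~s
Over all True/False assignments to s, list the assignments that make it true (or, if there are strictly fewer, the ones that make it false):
is true only for:
  s=False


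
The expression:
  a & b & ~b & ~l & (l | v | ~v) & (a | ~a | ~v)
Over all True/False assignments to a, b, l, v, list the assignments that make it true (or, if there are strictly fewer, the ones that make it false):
is never true.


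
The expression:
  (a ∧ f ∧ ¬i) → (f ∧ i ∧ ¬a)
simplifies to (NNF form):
i ∨ ¬a ∨ ¬f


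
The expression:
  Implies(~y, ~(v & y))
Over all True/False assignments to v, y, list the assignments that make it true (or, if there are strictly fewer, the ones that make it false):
is always true.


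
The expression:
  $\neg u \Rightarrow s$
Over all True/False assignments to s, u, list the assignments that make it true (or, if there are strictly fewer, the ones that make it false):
is false only for:
  s=False, u=False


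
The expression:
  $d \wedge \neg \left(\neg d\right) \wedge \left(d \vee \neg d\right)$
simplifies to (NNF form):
$d$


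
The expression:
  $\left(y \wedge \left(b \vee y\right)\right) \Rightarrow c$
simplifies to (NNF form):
$c \vee \neg y$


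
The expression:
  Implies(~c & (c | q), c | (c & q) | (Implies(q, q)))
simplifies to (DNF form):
True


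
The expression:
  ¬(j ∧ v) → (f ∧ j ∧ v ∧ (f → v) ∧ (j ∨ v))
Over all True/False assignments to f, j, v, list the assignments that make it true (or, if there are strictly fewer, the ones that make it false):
is true only for:
  f=False, j=True, v=True;
  f=True, j=True, v=True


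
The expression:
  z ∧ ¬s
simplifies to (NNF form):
z ∧ ¬s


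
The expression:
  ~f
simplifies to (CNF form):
~f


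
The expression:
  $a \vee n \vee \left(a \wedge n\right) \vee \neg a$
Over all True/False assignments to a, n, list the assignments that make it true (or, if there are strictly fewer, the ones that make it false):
is always true.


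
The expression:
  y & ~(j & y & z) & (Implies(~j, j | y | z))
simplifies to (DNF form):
(y & ~j) | (y & ~z)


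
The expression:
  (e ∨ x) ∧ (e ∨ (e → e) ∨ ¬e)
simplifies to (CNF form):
e ∨ x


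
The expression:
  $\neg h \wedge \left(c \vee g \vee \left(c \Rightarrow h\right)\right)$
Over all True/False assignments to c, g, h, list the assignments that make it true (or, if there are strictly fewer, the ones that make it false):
is true only for:
  c=False, g=False, h=False;
  c=False, g=True, h=False;
  c=True, g=False, h=False;
  c=True, g=True, h=False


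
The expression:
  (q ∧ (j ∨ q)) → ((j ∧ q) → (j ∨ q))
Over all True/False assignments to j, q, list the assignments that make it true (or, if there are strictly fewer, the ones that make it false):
is always true.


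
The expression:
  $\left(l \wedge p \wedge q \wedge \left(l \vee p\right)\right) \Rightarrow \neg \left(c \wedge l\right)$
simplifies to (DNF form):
$\neg c \vee \neg l \vee \neg p \vee \neg q$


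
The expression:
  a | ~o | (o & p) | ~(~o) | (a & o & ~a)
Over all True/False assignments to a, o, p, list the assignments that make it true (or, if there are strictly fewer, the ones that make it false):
is always true.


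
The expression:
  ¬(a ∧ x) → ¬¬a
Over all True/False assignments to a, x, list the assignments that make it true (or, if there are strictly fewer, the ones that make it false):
is true only for:
  a=True, x=False;
  a=True, x=True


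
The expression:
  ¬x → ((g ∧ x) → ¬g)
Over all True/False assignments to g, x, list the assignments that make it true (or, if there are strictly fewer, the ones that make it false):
is always true.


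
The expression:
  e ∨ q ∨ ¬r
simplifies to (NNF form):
e ∨ q ∨ ¬r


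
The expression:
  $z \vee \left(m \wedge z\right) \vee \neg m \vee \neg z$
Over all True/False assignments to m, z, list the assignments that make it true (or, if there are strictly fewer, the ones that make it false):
is always true.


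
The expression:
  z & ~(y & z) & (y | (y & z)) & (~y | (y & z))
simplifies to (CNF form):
False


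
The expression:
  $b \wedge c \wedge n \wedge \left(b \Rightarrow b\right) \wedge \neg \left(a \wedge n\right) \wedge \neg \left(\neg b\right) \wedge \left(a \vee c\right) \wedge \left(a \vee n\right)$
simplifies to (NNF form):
$b \wedge c \wedge n \wedge \neg a$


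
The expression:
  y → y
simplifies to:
True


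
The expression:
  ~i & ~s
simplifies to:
~i & ~s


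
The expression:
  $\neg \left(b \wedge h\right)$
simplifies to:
$\neg b \vee \neg h$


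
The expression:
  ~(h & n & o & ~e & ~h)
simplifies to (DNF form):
True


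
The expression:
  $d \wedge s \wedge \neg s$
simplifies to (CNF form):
$\text{False}$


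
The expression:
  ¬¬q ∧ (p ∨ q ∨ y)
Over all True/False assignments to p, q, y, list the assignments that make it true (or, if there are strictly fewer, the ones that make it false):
is true only for:
  p=False, q=True, y=False;
  p=False, q=True, y=True;
  p=True, q=True, y=False;
  p=True, q=True, y=True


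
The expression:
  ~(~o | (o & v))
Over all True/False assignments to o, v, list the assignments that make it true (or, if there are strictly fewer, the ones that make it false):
is true only for:
  o=True, v=False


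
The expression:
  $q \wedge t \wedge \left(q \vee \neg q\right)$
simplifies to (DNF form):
$q \wedge t$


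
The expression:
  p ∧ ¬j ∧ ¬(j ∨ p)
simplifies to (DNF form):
False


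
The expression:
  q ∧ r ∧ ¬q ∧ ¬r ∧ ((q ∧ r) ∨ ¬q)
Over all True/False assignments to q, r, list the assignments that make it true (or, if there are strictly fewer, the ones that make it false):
is never true.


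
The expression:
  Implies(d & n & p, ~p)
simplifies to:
~d | ~n | ~p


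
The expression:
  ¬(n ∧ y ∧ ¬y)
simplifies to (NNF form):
True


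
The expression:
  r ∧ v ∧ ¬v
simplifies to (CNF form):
False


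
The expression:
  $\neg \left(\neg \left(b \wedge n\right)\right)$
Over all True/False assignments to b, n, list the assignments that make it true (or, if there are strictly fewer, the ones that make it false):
is true only for:
  b=True, n=True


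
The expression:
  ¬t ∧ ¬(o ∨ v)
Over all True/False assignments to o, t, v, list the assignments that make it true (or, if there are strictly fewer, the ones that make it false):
is true only for:
  o=False, t=False, v=False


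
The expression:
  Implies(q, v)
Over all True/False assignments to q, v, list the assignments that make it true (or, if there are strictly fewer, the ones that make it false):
is false only for:
  q=True, v=False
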